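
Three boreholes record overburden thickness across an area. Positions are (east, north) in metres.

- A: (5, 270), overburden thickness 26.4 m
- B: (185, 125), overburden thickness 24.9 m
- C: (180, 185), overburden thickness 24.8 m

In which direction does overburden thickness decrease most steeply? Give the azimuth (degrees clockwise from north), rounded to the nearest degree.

Differences from A: to B (Δx, Δy, Δh) = (180, -145, -1.5); to C = (175, -85, -1.6).
Determinant of the coordinate differences = 180·(-85) − 175·(-145) = 10075.
∂d/∂x = [(-1.5)·(-85) − (-1.6)·(-145)] / 10075 = -0.01037
∂d/∂y = [180·(-1.6) − 175·(-1.5)] / 10075 = -0.002531
Steepest decrease is along −∇f: components (+0.01037 E, +0.002531 N).
Azimuth = atan2(+0.01037, +0.002531) = 76.3° ≈ 076°.

076°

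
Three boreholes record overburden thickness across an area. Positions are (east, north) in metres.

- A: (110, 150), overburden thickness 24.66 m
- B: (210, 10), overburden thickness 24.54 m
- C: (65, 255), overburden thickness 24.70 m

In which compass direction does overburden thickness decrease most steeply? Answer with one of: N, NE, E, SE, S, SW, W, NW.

Taking A as reference: B−A = (100, -140, -0.12); C−A = (-45, 105, +0.04).
Solve a·Δx + b·Δy = Δd: det = 100·105 − (-45)·(-140) = 4200.
∂d/∂x = [(-0.12)·105 − (+0.04)·(-140)] / 4200 = -0.001667
∂d/∂y = [100·(+0.04) − (-45)·(-0.12)] / 4200 = -0.0003333
Steepest decrease is along −∇f = (+0.001667 E, +0.0003333 N) → east.

E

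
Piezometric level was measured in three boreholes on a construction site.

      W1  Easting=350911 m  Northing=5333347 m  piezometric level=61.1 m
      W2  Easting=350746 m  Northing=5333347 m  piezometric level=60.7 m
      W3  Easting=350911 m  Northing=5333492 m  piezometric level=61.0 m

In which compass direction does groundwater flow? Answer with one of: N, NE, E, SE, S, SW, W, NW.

W

∂h/∂x = (60.7 − 61.1) / (350746 − 350911) = +0.002424
∂h/∂y = (61.0 − 61.1) / (5333492 − 5333347) = -0.0006897
Flow = −∇h = (-0.002424 east, +0.0006897 north), which points west.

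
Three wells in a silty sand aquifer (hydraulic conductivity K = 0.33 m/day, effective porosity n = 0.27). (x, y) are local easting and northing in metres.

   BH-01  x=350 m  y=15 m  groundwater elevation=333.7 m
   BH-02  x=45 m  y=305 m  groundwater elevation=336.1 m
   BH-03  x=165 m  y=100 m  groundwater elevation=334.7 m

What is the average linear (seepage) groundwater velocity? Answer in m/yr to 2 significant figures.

Taking BH-01 as reference: BH-02−BH-01 = (-305, 290, +2.4); BH-03−BH-01 = (-185, 85, +1.0).
Determinant of the coordinate differences = (-305)·85 − (-185)·290 = 27725.
∂h/∂x = [(+2.4)·85 − (+1.0)·290] / 27725 = -0.003102
∂h/∂y = [(-305)·(+1.0) − (-185)·(+2.4)] / 27725 = +0.005014
|∇h| = √(-0.003102² + 0.005014²) = 0.005896
Seepage velocity v = K·i/n = 0.33 × 0.005896 / 0.27 = 0.007206 m/day = 2.632 m/yr.

2.6 m/yr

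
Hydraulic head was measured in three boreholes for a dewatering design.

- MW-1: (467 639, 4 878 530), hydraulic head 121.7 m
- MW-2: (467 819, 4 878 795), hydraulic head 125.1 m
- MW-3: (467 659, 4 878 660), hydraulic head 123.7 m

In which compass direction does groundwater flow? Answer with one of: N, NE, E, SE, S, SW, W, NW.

With h = a·x + b·y + c and MW-1 as origin, the differences give:
  180·a + 265·b = +3.4
  20·a + 130·b = +2.0
Eliminate b (×130 and ×265, subtract): 18100·a = -88.00 → a = ∂h/∂x = -0.004862
Back-substitute: b = ∂h/∂y = +0.01613.
Flow = −∇h = (+0.004862 east, -0.01613 north), which points south.

S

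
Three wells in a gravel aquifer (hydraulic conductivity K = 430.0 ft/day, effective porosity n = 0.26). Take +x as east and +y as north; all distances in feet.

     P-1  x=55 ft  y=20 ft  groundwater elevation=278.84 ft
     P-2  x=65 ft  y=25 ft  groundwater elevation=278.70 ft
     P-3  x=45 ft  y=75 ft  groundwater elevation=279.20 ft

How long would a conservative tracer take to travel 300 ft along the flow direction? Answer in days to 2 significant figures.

11 days

With h = a·x + b·y + c and P-1 as origin, the differences give:
  10·a + 5·b = -0.14
  (-10)·a + 55·b = +0.36
Eliminate b (×55 and ×5, subtract): 600·a = -9.500 → a = ∂h/∂x = -0.01583
Back-substitute: b = ∂h/∂y = +0.003667.
|∇h| = √(-0.01583² + 0.003667²) = 0.01625
Seepage velocity v = K·i/n = 430.0 × 0.01625 / 0.26 = 26.88 ft/day.
t = 300 / 26.88 = 11.16 days.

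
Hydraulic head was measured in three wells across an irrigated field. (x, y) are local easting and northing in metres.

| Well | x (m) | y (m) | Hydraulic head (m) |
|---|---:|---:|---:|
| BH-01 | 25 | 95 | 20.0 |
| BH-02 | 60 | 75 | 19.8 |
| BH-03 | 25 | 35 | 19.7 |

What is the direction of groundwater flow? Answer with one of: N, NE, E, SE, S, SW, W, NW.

Differences from BH-01: to BH-02 (Δx, Δy, Δh) = (35, -20, -0.2); to BH-03 = (0, -60, -0.3).
Solve a·Δx + b·Δy = Δh: det = 35·(-60) − 0·(-20) = -2100.
∂h/∂x = [(-0.2)·(-60) − (-0.3)·(-20)] / -2100 = -0.002857
∂h/∂y = [35·(-0.3) − 0·(-0.2)] / -2100 = +0.005000
Flow = −∇h = (+0.002857 east, -0.005000 north), which points southeast.

SE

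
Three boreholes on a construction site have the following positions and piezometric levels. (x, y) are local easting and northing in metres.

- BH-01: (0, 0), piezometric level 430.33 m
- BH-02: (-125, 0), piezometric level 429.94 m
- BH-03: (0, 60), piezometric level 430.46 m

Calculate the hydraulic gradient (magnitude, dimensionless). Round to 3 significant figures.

∂h/∂x = (429.94 − 430.33) / (-125 − 0) = +0.003120
∂h/∂y = (430.46 − 430.33) / (60 − 0) = +0.002167
|∇h| = √(0.003120² + 0.002167²) = 0.003799

0.00380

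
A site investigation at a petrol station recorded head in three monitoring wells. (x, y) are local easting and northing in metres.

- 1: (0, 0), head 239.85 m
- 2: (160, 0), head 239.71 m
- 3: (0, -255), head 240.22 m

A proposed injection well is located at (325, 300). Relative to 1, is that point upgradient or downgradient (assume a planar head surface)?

∂h/∂x = (239.71 − 239.85) / (160 − 0) = -0.0008750
∂h/∂y = (240.22 − 239.85) / (-255 − 0) = -0.001451
Head at (325, 300) = 239.85 + (-0.0008750)·(325) + (-0.001451)·(300) = 239.13 m.
That is lower than the 239.85 m at 1, so the point is downgradient.

downgradient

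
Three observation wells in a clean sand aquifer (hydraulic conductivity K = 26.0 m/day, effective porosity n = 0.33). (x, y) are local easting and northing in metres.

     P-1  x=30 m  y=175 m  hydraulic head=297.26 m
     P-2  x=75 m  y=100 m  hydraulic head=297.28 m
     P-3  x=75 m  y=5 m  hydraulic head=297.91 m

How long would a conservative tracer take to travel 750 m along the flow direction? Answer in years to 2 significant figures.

Three-point gradient (reference P-1): Δ to P-2 = (45, -75, +0.02), Δ to P-3 = (45, -170, +0.65).
∂h/∂x = -0.01061, ∂h/∂y = -0.006632 (det = -4275).
|∇h| = √(-0.01061² + -0.006632²) = 0.01251
Seepage velocity v = K·i/n = 26.0 × 0.01251 / 0.33 = 0.9856 m/day.
t = 750 / 0.9856 = 761 days = 2.08 years.

2.1 years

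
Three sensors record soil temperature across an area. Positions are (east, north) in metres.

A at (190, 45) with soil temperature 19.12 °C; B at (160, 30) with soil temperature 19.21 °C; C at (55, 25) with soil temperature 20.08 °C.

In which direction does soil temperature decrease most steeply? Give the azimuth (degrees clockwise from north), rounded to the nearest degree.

Three-point gradient (reference A): Δ to B = (-30, -15, +0.09), Δ to C = (-135, -20, +0.96).
∂T/∂x = -0.008842, ∂T/∂y = +0.01168 (det = -1425).
Steepest decrease is along −∇f: components (+0.008842 E, -0.01168 N).
Azimuth = atan2(+0.008842, -0.01168) = 142.9° ≈ 143°.

143°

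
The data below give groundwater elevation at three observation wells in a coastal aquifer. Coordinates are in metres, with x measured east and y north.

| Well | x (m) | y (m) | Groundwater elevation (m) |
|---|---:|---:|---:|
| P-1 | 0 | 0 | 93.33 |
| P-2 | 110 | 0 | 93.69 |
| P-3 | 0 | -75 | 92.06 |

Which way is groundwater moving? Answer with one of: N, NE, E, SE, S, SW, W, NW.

∂h/∂x = (93.69 − 93.33) / (110 − 0) = +0.003273
∂h/∂y = (92.06 − 93.33) / (-75 − 0) = +0.01693
Flow = −∇h = (-0.003273 east, -0.01693 north), which points south.

S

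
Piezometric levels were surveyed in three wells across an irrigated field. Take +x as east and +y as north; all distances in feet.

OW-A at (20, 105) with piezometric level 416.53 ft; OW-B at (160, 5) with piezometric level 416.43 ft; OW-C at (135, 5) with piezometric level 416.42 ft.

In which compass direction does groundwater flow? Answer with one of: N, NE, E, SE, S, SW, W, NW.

Taking OW-A as reference: OW-B−OW-A = (140, -100, -0.10); OW-C−OW-A = (115, -100, -0.11).
Solve a·Δx + b·Δy = Δh: det = 140·(-100) − 115·(-100) = -2500.
∂h/∂x = [(-0.10)·(-100) − (-0.11)·(-100)] / -2500 = +0.0004000
∂h/∂y = [140·(-0.11) − 115·(-0.10)] / -2500 = +0.001560
Flow = −∇h = (-0.0004000 east, -0.001560 north), which points south.

S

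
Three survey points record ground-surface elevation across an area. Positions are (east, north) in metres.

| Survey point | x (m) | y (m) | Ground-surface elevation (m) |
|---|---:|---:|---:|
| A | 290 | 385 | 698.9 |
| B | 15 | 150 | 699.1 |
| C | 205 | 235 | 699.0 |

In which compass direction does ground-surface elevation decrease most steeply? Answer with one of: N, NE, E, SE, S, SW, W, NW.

NE

Differences from A: to B (Δx, Δy, Δh) = (-275, -235, +0.2); to C = (-85, -150, +0.1).
Solve a·Δx + b·Δy = Δz: det = (-275)·(-150) − (-85)·(-235) = 21275.
∂z/∂x = [(+0.2)·(-150) − (+0.1)·(-235)] / 21275 = -0.0003055
∂z/∂y = [(-275)·(+0.1) − (-85)·(+0.2)] / 21275 = -0.0004935
Steepest decrease is along −∇f = (+0.0003055 E, +0.0004935 N) → northeast.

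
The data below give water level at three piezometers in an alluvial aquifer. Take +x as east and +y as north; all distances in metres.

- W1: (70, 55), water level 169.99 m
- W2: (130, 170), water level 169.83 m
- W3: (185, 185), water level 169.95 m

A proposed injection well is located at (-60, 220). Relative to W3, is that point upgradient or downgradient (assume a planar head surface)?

downgradient

With h = a·x + b·y + c and W1 as origin, the differences give:
  60·a + 115·b = -0.16
  115·a + 130·b = -0.04
Eliminate b (×130 and ×115, subtract): -5425·a = -16.200 → a = ∂h/∂x = +0.002986
Back-substitute: b = ∂h/∂y = -0.002949.
Head at (-60, 220) = 169.99 + (+0.002986)·(-130) + (-0.002949)·(165) = 169.12 m.
That is lower than the 169.95 m at W3, so the point is downgradient.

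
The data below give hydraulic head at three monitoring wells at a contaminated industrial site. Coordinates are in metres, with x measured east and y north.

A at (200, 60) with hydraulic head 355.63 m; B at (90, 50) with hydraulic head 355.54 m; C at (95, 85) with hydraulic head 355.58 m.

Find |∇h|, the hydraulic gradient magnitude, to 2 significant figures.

Taking A as reference: B−A = (-110, -10, -0.09); C−A = (-105, 25, -0.05).
Solve a·Δx + b·Δy = Δh: det = (-110)·25 − (-105)·(-10) = -3800.
∂h/∂x = [(-0.09)·25 − (-0.05)·(-10)] / -3800 = +0.0007237
∂h/∂y = [(-110)·(-0.05) − (-105)·(-0.09)] / -3800 = +0.001039
|∇h| = √(0.0007237² + 0.001039²) = 0.001266

0.0013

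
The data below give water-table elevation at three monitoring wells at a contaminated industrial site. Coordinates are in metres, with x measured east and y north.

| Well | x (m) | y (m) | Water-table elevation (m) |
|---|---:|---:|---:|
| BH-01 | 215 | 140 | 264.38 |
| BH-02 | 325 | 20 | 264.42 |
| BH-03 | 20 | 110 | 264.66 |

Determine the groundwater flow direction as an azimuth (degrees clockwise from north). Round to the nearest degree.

040°

With h = a·x + b·y + c and BH-01 as origin, the differences give:
  110·a + (-120)·b = +0.04
  (-195)·a + (-30)·b = +0.28
Eliminate b (×(-30) and ×(-120), subtract): -26700·a = 32.400 → a = ∂h/∂x = -0.001213
Back-substitute: b = ∂h/∂y = -0.001446.
Flow direction (−∇h) has components (+0.001213 E, +0.001446 N).
Azimuth = atan2(E, N) = atan2(+0.001213, +0.001446) = 40.0° ≈ 040°.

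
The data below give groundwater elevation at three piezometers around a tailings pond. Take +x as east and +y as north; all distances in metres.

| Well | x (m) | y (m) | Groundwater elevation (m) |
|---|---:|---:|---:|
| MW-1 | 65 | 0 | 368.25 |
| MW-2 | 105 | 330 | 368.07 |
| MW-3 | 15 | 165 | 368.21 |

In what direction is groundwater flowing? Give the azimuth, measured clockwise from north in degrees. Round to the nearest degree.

057°

Taking MW-1 as reference: MW-2−MW-1 = (40, 330, -0.18); MW-3−MW-1 = (-50, 165, -0.04).
Determinant of the coordinate differences = 40·165 − (-50)·330 = 23100.
∂h/∂x = [(-0.18)·165 − (-0.04)·330] / 23100 = -0.0007143
∂h/∂y = [40·(-0.04) − (-50)·(-0.18)] / 23100 = -0.0004589
Flow direction (−∇h) has components (+0.0007143 E, +0.0004589 N).
Azimuth = atan2(E, N) = atan2(+0.0007143, +0.0004589) = 57.3° ≈ 057°.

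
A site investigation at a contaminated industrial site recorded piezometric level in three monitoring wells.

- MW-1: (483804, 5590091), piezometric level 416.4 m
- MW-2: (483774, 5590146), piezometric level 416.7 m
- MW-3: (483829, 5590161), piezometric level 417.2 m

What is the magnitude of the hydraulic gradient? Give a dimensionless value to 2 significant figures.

With h = a·x + b·y + c and MW-1 as origin, the differences give:
  (-30)·a + 55·b = +0.3
  25·a + 70·b = +0.8
Eliminate b (×70 and ×55, subtract): -3475·a = -23.00 → a = ∂h/∂x = +0.006619
Back-substitute: b = ∂h/∂y = +0.009065.
|∇h| = √(0.006619² + 0.009065²) = 0.01122

0.011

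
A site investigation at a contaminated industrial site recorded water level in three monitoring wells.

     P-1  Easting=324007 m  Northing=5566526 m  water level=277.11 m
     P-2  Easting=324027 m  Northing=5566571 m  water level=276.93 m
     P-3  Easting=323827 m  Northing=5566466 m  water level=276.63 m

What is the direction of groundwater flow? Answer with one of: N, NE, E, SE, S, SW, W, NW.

NW

With h = a·x + b·y + c and P-1 as origin, the differences give:
  20·a + 45·b = -0.18
  (-180)·a + (-60)·b = -0.48
Eliminate b (×(-60) and ×45, subtract): 6900·a = 32.400 → a = ∂h/∂x = +0.004696
Back-substitute: b = ∂h/∂y = -0.006087.
Flow = −∇h = (-0.004696 east, +0.006087 north), which points northwest.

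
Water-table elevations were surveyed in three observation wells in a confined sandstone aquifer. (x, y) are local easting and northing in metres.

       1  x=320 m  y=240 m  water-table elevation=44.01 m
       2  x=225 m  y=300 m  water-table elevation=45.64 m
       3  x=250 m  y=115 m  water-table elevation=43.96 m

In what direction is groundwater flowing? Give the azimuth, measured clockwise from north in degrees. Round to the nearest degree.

Taking 1 as reference: 2−1 = (-95, 60, +1.63); 3−1 = (-70, -125, -0.05).
Solve a·Δx + b·Δy = Δh: det = (-95)·(-125) − (-70)·60 = 16075.
∂h/∂x = [(+1.63)·(-125) − (-0.05)·60] / 16075 = -0.01249
∂h/∂y = [(-95)·(-0.05) − (-70)·(+1.63)] / 16075 = +0.007393
Flow direction (−∇h) has components (+0.01249 E, -0.007393 N).
Azimuth = atan2(E, N) = atan2(+0.01249, -0.007393) = 120.6° ≈ 121°.

121°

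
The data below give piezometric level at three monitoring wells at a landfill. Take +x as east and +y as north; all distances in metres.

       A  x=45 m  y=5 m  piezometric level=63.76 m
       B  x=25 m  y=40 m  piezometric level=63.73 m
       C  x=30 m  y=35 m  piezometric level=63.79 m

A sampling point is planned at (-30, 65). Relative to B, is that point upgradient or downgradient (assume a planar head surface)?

downgradient

Differences from A: to B (Δx, Δy, Δh) = (-20, 35, -0.03); to C = (-15, 30, +0.03).
Determinant of the coordinate differences = (-20)·30 − (-15)·35 = -75.
∂h/∂x = [(-0.03)·30 − (+0.03)·35] / -75 = +0.02600
∂h/∂y = [(-20)·(+0.03) − (-15)·(-0.03)] / -75 = +0.01400
Head at (-30, 65) = 63.76 + (+0.02600)·(-75) + (+0.01400)·(60) = 62.65 m.
That is lower than the 63.73 m at B, so the point is downgradient.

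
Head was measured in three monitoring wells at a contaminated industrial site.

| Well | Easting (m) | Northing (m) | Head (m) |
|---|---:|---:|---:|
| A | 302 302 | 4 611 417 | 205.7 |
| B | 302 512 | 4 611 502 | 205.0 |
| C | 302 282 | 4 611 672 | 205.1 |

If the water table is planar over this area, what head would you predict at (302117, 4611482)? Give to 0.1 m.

206.0 m

With h = a·x + b·y + c and A as origin, the differences give:
  210·a + 85·b = -0.7
  (-20)·a + 255·b = -0.6
Eliminate b (×255 and ×85, subtract): 55250·a = -127.50 → a = ∂h/∂x = -0.002308
Back-substitute: b = ∂h/∂y = -0.002534.
h(302117, 4611482) = 205.7 + (-0.002308)·(-185) + (-0.002534)·(65) = 205.7 +0.427 -0.165 = 205.962 m.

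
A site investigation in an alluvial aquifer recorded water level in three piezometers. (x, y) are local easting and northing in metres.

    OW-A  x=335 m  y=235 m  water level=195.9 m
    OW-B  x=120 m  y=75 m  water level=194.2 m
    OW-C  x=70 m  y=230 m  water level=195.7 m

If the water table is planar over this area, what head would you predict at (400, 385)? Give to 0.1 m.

Differences from OW-A: to OW-B (Δx, Δy, Δh) = (-215, -160, -1.7); to OW-C = (-265, -5, -0.2).
Solve a·Δx + b·Δy = Δh: det = (-215)·(-5) − (-265)·(-160) = -41325.
∂h/∂x = [(-1.7)·(-5) − (-0.2)·(-160)] / -41325 = +0.0005687
∂h/∂y = [(-215)·(-0.2) − (-265)·(-1.7)] / -41325 = +0.009861
h(400, 385) = 195.9 + (+0.0005687)·(65) + (+0.009861)·(150) = 195.9 +0.037 +1.479 = 197.416 m.

197.4 m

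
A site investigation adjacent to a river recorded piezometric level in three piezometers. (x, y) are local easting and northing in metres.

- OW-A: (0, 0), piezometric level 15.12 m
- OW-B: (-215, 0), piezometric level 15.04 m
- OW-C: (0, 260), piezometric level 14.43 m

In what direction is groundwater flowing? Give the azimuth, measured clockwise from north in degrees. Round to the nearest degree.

∂h/∂x = (15.04 − 15.12) / (-215 − 0) = +0.0003721
∂h/∂y = (14.43 − 15.12) / (260 − 0) = -0.002654
Flow direction (−∇h) has components (-0.0003721 E, +0.002654 N).
Azimuth = atan2(E, N) = atan2(-0.0003721, +0.002654) = 352.0° ≈ 352°.

352°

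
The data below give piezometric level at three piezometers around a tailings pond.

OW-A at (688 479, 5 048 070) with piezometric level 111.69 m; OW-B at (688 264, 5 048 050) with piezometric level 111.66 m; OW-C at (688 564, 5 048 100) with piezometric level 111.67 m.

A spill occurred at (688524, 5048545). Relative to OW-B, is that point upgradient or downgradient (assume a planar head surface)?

Taking OW-A as reference: OW-B−OW-A = (-215, -20, -0.03); OW-C−OW-A = (85, 30, -0.02).
Determinant of the coordinate differences = (-215)·30 − 85·(-20) = -4750.
∂h/∂x = [(-0.03)·30 − (-0.02)·(-20)] / -4750 = +0.0002737
∂h/∂y = [(-215)·(-0.02) − 85·(-0.03)] / -4750 = -0.001442
Head at (688524, 5048545) = 111.69 + (+0.0002737)·(45) + (-0.001442)·(475) = 111.02 m.
That is lower than the 111.66 m at OW-B, so the point is downgradient.

downgradient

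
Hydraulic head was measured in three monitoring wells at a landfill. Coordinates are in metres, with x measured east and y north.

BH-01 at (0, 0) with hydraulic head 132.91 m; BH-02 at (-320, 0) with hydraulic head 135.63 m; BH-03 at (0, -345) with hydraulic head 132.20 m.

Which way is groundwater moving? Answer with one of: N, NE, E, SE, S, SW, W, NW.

∂h/∂x = (135.63 − 132.91) / (-320 − 0) = -0.008500
∂h/∂y = (132.20 − 132.91) / (-345 − 0) = +0.002058
Flow = −∇h = (+0.008500 east, -0.002058 north), which points east.

E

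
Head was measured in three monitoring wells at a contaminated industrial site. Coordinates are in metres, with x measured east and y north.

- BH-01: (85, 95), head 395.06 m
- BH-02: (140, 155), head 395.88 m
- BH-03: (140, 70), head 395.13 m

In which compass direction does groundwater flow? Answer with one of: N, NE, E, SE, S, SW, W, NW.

SW

Differences from BH-01: to BH-02 (Δx, Δy, Δh) = (55, 60, +0.82); to BH-03 = (55, -25, +0.07).
Solve a·Δx + b·Δy = Δh: det = 55·(-25) − 55·60 = -4675.
∂h/∂x = [(+0.82)·(-25) − (+0.07)·60] / -4675 = +0.005283
∂h/∂y = [55·(+0.07) − 55·(+0.82)] / -4675 = +0.008824
Flow = −∇h = (-0.005283 east, -0.008824 north), which points southwest.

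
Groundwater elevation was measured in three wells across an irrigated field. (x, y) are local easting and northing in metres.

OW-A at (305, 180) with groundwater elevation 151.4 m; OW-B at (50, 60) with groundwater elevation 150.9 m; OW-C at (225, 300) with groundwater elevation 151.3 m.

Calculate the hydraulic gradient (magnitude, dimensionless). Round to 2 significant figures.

0.0018

Differences from OW-A: to OW-B (Δx, Δy, Δh) = (-255, -120, -0.5); to OW-C = (-80, 120, -0.1).
Determinant of the coordinate differences = (-255)·120 − (-80)·(-120) = -40200.
∂h/∂x = [(-0.5)·120 − (-0.1)·(-120)] / -40200 = +0.001791
∂h/∂y = [(-255)·(-0.1) − (-80)·(-0.5)] / -40200 = +0.0003607
|∇h| = √(0.001791² + 0.0003607²) = 0.001827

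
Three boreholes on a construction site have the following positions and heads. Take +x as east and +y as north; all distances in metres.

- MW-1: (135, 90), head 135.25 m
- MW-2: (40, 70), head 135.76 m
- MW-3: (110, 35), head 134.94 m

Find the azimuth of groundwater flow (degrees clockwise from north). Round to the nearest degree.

141°

Differences from MW-1: to MW-2 (Δx, Δy, Δh) = (-95, -20, +0.51); to MW-3 = (-25, -55, -0.31).
Determinant of the coordinate differences = (-95)·(-55) − (-25)·(-20) = 4725.
∂h/∂x = [(+0.51)·(-55) − (-0.31)·(-20)] / 4725 = -0.007249
∂h/∂y = [(-95)·(-0.31) − (-25)·(+0.51)] / 4725 = +0.008931
Flow direction (−∇h) has components (+0.007249 E, -0.008931 N).
Azimuth = atan2(E, N) = atan2(+0.007249, -0.008931) = 140.9° ≈ 141°.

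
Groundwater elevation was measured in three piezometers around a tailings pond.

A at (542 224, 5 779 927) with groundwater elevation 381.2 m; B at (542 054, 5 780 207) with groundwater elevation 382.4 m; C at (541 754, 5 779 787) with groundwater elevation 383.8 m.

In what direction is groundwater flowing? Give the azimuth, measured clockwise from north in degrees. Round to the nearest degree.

098°

With h = a·x + b·y + c and A as origin, the differences give:
  (-170)·a + 280·b = +1.2
  (-470)·a + (-140)·b = +2.6
Eliminate b (×(-140) and ×280, subtract): 155400·a = -896.00 → a = ∂h/∂x = -0.005766
Back-substitute: b = ∂h/∂y = +0.0007851.
Flow direction (−∇h) has components (+0.005766 E, -0.0007851 N).
Azimuth = atan2(E, N) = atan2(+0.005766, -0.0007851) = 97.8° ≈ 098°.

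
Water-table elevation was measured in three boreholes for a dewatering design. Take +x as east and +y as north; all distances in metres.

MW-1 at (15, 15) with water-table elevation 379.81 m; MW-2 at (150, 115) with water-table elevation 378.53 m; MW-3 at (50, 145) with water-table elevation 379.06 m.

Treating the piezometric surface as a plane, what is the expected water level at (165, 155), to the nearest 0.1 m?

378.3 m

With h = a·x + b·y + c and MW-1 as origin, the differences give:
  135·a + 100·b = -1.28
  35·a + 130·b = -0.75
Eliminate b (×130 and ×100, subtract): 14050·a = -91.400 → a = ∂h/∂x = -0.006505
Back-substitute: b = ∂h/∂y = -0.004018.
h(165, 155) = 379.81 + (-0.006505)·(150) + (-0.004018)·(140) = 379.81 -0.976 -0.562 = 378.272 m.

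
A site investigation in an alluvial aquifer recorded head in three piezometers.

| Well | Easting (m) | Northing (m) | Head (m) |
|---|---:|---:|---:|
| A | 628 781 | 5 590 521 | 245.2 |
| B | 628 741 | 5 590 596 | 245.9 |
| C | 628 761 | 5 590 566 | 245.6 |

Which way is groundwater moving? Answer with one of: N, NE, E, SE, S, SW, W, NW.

SE

Three-point gradient (reference A): Δ to B = (-40, 75, +0.7), Δ to C = (-20, 45, +0.4).
∂h/∂x = -0.005000, ∂h/∂y = +0.006667 (det = -300).
Flow = −∇h = (+0.005000 east, -0.006667 north), which points southeast.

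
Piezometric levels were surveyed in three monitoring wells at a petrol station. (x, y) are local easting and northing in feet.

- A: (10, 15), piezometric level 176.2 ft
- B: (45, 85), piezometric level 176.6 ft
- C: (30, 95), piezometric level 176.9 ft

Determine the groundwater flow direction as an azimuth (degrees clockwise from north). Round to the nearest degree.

Three-point gradient (reference A): Δ to B = (35, 70, +0.4), Δ to C = (20, 80, +0.7).
∂h/∂x = -0.01214, ∂h/∂y = +0.01179 (det = 1400).
Flow direction (−∇h) has components (+0.01214 E, -0.01179 N).
Azimuth = atan2(E, N) = atan2(+0.01214, -0.01179) = 134.1° ≈ 134°.

134°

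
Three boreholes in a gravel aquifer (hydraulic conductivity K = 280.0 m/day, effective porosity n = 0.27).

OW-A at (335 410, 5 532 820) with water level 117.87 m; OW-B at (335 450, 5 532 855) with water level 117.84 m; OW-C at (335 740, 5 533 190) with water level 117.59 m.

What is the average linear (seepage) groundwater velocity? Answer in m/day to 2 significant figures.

0.59 m/day

Three-point gradient (reference OW-A): Δ to OW-B = (40, 35, -0.03), Δ to OW-C = (330, 370, -0.28).
∂h/∂x = -0.0004000, ∂h/∂y = -0.0004000 (det = 3250).
|∇h| = √(-0.0004000² + -0.0004000²) = 0.0005657
Seepage velocity v = K·i/n = 280.0 × 0.0005657 / 0.27 = 0.5867 m/day.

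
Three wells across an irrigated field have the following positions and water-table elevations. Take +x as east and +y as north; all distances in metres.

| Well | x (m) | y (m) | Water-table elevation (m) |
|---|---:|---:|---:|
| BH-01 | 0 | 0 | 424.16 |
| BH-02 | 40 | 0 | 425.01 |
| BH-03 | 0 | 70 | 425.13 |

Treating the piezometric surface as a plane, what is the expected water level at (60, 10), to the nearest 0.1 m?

425.6 m

∂h/∂x = (425.01 − 424.16) / (40 − 0) = +0.02125
∂h/∂y = (425.13 − 424.16) / (70 − 0) = +0.01386
h(60, 10) = 424.16 + (+0.02125)·(60) + (+0.01386)·(10) = 424.16 +1.275 +0.139 = 425.574 m.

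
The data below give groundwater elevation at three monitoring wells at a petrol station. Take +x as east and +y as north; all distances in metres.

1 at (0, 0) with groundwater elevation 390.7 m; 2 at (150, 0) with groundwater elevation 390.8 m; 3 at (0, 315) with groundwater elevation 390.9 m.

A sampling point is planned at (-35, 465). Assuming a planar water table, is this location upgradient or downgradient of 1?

∂h/∂x = (390.8 − 390.7) / (150 − 0) = +0.0006667
∂h/∂y = (390.9 − 390.7) / (315 − 0) = +0.0006349
Head at (-35, 465) = 390.7 + (+0.0006667)·(-35) + (+0.0006349)·(465) = 390.97 m.
That is higher than the 390.7 m at 1, so the point is upgradient.

upgradient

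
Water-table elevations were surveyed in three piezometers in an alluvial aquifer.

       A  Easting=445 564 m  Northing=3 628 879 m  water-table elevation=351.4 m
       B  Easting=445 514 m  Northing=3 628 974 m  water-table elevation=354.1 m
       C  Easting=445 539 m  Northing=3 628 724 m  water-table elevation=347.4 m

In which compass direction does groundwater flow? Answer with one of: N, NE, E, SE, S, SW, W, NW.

S

With h = a·x + b·y + c and A as origin, the differences give:
  (-50)·a + 95·b = +2.7
  (-25)·a + (-155)·b = -4.0
Eliminate b (×(-155) and ×95, subtract): 10125·a = -38.50 → a = ∂h/∂x = -0.003802
Back-substitute: b = ∂h/∂y = +0.02642.
Flow = −∇h = (+0.003802 east, -0.02642 north), which points south.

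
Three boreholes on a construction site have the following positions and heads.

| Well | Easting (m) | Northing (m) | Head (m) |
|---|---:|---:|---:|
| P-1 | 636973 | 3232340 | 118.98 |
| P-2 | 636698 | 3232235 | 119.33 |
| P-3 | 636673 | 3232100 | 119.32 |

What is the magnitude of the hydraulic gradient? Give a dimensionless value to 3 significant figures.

Differences from P-1: to P-2 (Δx, Δy, Δh) = (-275, -105, +0.35); to P-3 = (-300, -240, +0.34).
Solve a·Δx + b·Δy = Δh: det = (-275)·(-240) − (-300)·(-105) = 34500.
∂h/∂x = [(+0.35)·(-240) − (+0.34)·(-105)] / 34500 = -0.001400
∂h/∂y = [(-275)·(+0.34) − (-300)·(+0.35)] / 34500 = +0.0003333
|∇h| = √(-0.001400² + 0.0003333²) = 0.001439

0.00144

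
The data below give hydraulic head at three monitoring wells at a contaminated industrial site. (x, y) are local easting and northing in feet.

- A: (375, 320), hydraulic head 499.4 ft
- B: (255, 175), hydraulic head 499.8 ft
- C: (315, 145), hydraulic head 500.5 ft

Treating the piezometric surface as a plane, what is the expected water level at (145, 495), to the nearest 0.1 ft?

Differences from A: to B (Δx, Δy, Δh) = (-120, -145, +0.4); to C = (-60, -175, +1.1).
Determinant of the coordinate differences = (-120)·(-175) − (-60)·(-145) = 12300.
∂h/∂x = [(+0.4)·(-175) − (+1.1)·(-145)] / 12300 = +0.007276
∂h/∂y = [(-120)·(+1.1) − (-60)·(+0.4)] / 12300 = -0.008780
h(145, 495) = 499.4 + (+0.007276)·(-230) + (-0.008780)·(175) = 499.4 -1.674 -1.537 = 496.190 ft.

496.2 ft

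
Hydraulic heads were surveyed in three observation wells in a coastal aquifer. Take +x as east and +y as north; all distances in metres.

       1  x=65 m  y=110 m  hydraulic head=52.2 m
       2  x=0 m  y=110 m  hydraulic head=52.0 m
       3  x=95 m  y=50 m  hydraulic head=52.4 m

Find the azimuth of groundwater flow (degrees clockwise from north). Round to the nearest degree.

Taking 1 as reference: 2−1 = (-65, 0, -0.2); 3−1 = (30, -60, +0.2).
Determinant of the coordinate differences = (-65)·(-60) − 30·0 = 3900.
∂h/∂x = [(-0.2)·(-60) − (+0.2)·0] / 3900 = +0.003077
∂h/∂y = [(-65)·(+0.2) − 30·(-0.2)] / 3900 = -0.001795
Flow direction (−∇h) has components (-0.003077 E, +0.001795 N).
Azimuth = atan2(E, N) = atan2(-0.003077, +0.001795) = 300.3° ≈ 300°.

300°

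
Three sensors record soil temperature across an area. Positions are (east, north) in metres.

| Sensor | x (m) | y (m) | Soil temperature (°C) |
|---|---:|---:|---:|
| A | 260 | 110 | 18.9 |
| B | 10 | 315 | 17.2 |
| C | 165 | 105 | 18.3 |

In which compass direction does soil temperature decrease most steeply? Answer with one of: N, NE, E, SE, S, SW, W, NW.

Taking A as reference: B−A = (-250, 205, -1.7); C−A = (-95, -5, -0.6).
Solve a·Δx + b·Δy = ΔT: det = (-250)·(-5) − (-95)·205 = 20725.
∂T/∂x = [(-1.7)·(-5) − (-0.6)·205] / 20725 = +0.006345
∂T/∂y = [(-250)·(-0.6) − (-95)·(-1.7)] / 20725 = -0.0005549
Steepest decrease is along −∇f = (-0.006345 E, +0.0005549 N) → west.

W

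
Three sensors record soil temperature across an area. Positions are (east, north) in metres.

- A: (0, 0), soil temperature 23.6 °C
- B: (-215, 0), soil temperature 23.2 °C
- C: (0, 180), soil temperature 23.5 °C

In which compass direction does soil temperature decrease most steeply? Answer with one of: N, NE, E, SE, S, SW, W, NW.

W

∂T/∂x = (23.2 − 23.6) / (-215 − 0) = +0.001860
∂T/∂y = (23.5 − 23.6) / (180 − 0) = -0.0005556
Steepest decrease is along −∇f = (-0.001860 E, +0.0005556 N) → west.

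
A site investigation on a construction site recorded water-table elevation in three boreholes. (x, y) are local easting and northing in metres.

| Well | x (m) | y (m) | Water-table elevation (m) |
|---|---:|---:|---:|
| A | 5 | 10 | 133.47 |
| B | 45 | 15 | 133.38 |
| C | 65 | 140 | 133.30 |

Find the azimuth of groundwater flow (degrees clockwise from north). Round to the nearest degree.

Taking A as reference: B−A = (40, 5, -0.09); C−A = (60, 130, -0.17).
Determinant of the coordinate differences = 40·130 − 60·5 = 4900.
∂h/∂x = [(-0.09)·130 − (-0.17)·5] / 4900 = -0.002214
∂h/∂y = [40·(-0.17) − 60·(-0.09)] / 4900 = -0.0002857
Flow direction (−∇h) has components (+0.002214 E, +0.0002857 N).
Azimuth = atan2(E, N) = atan2(+0.002214, +0.0002857) = 82.6° ≈ 083°.

083°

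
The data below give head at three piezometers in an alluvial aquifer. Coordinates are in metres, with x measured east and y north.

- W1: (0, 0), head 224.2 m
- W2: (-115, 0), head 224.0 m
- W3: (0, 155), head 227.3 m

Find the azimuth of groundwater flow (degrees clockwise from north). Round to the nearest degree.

185°

∂h/∂x = (224.0 − 224.2) / (-115 − 0) = +0.001739
∂h/∂y = (227.3 − 224.2) / (155 − 0) = +0.02000
Flow direction (−∇h) has components (-0.001739 E, -0.02000 N).
Azimuth = atan2(E, N) = atan2(-0.001739, -0.02000) = 185.0° ≈ 185°.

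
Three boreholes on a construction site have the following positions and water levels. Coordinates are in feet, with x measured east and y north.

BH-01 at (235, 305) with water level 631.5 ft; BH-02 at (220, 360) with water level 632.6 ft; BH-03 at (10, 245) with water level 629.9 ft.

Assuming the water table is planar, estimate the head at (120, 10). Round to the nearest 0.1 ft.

625.3 ft

With h = a·x + b·y + c and BH-01 as origin, the differences give:
  (-15)·a + 55·b = +1.1
  (-225)·a + (-60)·b = -1.6
Eliminate b (×(-60) and ×55, subtract): 13275·a = 22.00 → a = ∂h/∂x = +0.001657
Back-substitute: b = ∂h/∂y = +0.02045.
h(120, 10) = 631.5 + (+0.001657)·(-115) + (+0.02045)·(-295) = 631.5 -0.191 -6.033 = 625.276 ft.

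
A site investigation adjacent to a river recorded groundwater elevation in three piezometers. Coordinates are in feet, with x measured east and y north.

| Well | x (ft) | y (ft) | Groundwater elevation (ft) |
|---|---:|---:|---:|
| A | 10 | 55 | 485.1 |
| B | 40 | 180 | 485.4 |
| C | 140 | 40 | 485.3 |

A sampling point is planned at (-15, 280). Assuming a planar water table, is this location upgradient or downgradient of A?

upgradient

Differences from A: to B (Δx, Δy, Δh) = (30, 125, +0.3); to C = (130, -15, +0.2).
Solve a·Δx + b·Δy = Δh: det = 30·(-15) − 130·125 = -16700.
∂h/∂x = [(+0.3)·(-15) − (+0.2)·125] / -16700 = +0.001766
∂h/∂y = [30·(+0.2) − 130·(+0.3)] / -16700 = +0.001976
Head at (-15, 280) = 485.1 + (+0.001766)·(-25) + (+0.001976)·(225) = 485.50 ft.
That is higher than the 485.1 ft at A, so the point is upgradient.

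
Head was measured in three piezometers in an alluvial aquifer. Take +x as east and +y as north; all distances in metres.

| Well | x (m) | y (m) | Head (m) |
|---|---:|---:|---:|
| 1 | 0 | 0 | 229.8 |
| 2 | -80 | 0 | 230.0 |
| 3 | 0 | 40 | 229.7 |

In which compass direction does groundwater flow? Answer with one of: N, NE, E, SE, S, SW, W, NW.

∂h/∂x = (230.0 − 229.8) / (-80 − 0) = -0.002500
∂h/∂y = (229.7 − 229.8) / (40 − 0) = -0.002500
Flow = −∇h = (+0.002500 east, +0.002500 north), which points northeast.

NE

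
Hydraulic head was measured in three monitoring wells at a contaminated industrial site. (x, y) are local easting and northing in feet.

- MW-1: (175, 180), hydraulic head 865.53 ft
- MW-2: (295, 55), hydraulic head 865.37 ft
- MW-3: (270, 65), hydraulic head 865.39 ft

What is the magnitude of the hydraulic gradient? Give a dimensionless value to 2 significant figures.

Taking MW-1 as reference: MW-2−MW-1 = (120, -125, -0.16); MW-3−MW-1 = (95, -115, -0.14).
Determinant of the coordinate differences = 120·(-115) − 95·(-125) = -1925.
∂h/∂x = [(-0.16)·(-115) − (-0.14)·(-125)] / -1925 = -0.0004675
∂h/∂y = [120·(-0.14) − 95·(-0.16)] / -1925 = +0.0008312
|∇h| = √(-0.0004675² + 0.0008312²) = 0.0009537

0.00095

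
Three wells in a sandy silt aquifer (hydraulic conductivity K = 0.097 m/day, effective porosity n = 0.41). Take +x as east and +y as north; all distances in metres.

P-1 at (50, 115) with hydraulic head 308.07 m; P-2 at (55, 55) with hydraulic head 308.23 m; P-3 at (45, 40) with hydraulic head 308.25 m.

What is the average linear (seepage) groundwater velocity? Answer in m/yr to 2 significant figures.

Three-point gradient (reference P-1): Δ to P-2 = (5, -60, +0.16), Δ to P-3 = (-5, -75, +0.18).
∂h/∂x = +0.001778, ∂h/∂y = -0.002519 (det = -675).
|∇h| = √(0.001778² + -0.002519²) = 0.003083
Seepage velocity v = K·i/n = 0.097 × 0.003083 / 0.41 = 0.0007294 m/day = 0.2664 m/yr.

0.27 m/yr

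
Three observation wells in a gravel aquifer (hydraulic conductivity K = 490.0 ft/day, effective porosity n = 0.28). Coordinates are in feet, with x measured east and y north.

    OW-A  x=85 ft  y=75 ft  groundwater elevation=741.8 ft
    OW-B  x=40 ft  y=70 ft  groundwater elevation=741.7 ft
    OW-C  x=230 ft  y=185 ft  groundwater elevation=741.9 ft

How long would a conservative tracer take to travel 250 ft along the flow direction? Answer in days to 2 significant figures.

With h = a·x + b·y + c and OW-A as origin, the differences give:
  (-45)·a + (-5)·b = -0.1
  145·a + 110·b = +0.1
Eliminate b (×110 and ×(-5), subtract): -4225·a = -10.50 → a = ∂h/∂x = +0.002485
Back-substitute: b = ∂h/∂y = -0.002367.
|∇h| = √(0.002485² + -0.002367²) = 0.003432
Seepage velocity v = K·i/n = 490.0 × 0.003432 / 0.28 = 6.006 ft/day.
t = 250 / 6.006 = 41.63 days.

42 days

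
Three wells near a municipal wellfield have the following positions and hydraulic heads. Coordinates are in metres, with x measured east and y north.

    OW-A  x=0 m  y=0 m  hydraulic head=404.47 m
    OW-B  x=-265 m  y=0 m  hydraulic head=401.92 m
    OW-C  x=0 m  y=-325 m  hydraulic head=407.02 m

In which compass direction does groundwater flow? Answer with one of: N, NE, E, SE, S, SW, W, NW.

∂h/∂x = (401.92 − 404.47) / (-265 − 0) = +0.009623
∂h/∂y = (407.02 − 404.47) / (-325 − 0) = -0.007846
Flow = −∇h = (-0.009623 east, +0.007846 north), which points northwest.

NW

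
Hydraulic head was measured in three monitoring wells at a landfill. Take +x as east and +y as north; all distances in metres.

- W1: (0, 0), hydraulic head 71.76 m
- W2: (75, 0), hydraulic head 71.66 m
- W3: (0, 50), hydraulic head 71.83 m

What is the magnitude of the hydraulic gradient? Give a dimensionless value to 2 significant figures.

∂h/∂x = (71.66 − 71.76) / (75 − 0) = -0.001333
∂h/∂y = (71.83 − 71.76) / (50 − 0) = +0.001400
|∇h| = √(-0.001333² + 0.001400²) = 0.001933

0.0019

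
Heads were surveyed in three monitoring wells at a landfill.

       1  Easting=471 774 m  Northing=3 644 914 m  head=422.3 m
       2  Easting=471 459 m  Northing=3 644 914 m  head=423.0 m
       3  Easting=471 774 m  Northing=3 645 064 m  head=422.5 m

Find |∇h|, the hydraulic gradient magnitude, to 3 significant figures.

0.00259

∂h/∂x = (423.0 − 422.3) / (471459 − 471774) = -0.002222
∂h/∂y = (422.5 − 422.3) / (3645064 − 3644914) = +0.001333
|∇h| = √(-0.002222² + 0.001333²) = 0.002591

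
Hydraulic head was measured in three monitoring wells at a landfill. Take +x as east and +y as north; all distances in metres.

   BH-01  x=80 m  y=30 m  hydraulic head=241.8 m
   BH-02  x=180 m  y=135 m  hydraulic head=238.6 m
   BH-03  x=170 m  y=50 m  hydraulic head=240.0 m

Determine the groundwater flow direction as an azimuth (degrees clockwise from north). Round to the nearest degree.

049°

Taking BH-01 as reference: BH-02−BH-01 = (100, 105, -3.2); BH-03−BH-01 = (90, 20, -1.8).
Determinant of the coordinate differences = 100·20 − 90·105 = -7450.
∂h/∂x = [(-3.2)·20 − (-1.8)·105] / -7450 = -0.01678
∂h/∂y = [100·(-1.8) − 90·(-3.2)] / -7450 = -0.01450
Flow direction (−∇h) has components (+0.01678 E, +0.01450 N).
Azimuth = atan2(E, N) = atan2(+0.01678, +0.01450) = 49.2° ≈ 049°.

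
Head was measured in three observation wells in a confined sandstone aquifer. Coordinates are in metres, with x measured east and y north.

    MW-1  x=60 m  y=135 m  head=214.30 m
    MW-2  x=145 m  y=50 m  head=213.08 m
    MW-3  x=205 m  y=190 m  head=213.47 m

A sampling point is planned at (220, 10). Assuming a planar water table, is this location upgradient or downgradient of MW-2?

downgradient

Differences from MW-1: to MW-2 (Δx, Δy, Δh) = (85, -85, -1.22); to MW-3 = (145, 55, -0.83).
Determinant of the coordinate differences = 85·55 − 145·(-85) = 17000.
∂h/∂x = [(-1.22)·55 − (-0.83)·(-85)] / 17000 = -0.008097
∂h/∂y = [85·(-0.83) − 145·(-1.22)] / 17000 = +0.006256
Head at (220, 10) = 214.30 + (-0.008097)·(160) + (+0.006256)·(-125) = 212.22 m.
That is lower than the 213.08 m at MW-2, so the point is downgradient.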